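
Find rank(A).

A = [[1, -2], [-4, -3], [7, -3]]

rank(A) = 2

Row reduction:
R2 <- R2 - (-4)*R1:  [   0  -11 ]
R3 <- R3 - (7)*R1:  [  0  11 ]
R3 <- R3 - (-1)*R2:  [ 0  0 ]
Row echelon form:
[ 1   -2 ]
[ 0  -11 ]
[ 0    0 ]
Nonzero rows / pivot columns: 2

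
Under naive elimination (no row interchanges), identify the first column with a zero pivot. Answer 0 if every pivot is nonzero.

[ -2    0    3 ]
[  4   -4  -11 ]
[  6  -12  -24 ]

first zero-pivot column = 3

Naive forward elimination:
R2 <- R2 - (-2)*R1:  [  0  -4  -5 ]
R3 <- R3 - (-3)*R1:  [   0  -12  -15 ]
R3 <- R3 - (3)*R2:  [ 0  0  0 ]
Matrix at this point:
[ -2   0   3 ]
[  0  -4  -5 ]
[  0   0   0 ]
Pivot entry (3,3) in the last row is zero and there are no rows below to swap with -> zero pivot in column 3 (A is singular).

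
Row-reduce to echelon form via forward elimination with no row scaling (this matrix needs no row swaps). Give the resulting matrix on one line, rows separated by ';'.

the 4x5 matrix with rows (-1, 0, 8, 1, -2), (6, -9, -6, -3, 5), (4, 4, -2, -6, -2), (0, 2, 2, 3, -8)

Forward elimination:
R2 <- R2 - (-6)*R1:  [  0  -9  42   3  -7 ]
R3 <- R3 - (-4)*R1:  [   0    4   30   -2  -10 ]
R3 <- R3 - (-4/9)*R2:  [      0       0   146/3    -2/3  -118/9 ]
R4 <- R4 - (-2/9)*R2:  [     0      0   34/3   11/3  -86/9 ]
R4 <- R4 - (17/73)*R3:  [         0          0          0     279/73  -1424/219 ]
Row echelon form:
[ -1   0      8       1         -2 ]
[  0  -9     42       3         -7 ]
[  0   0  146/3    -2/3     -118/9 ]
[  0   0      0  279/73  -1424/219 ]

REF = [-1 0 8 1 -2; 0 -9 42 3 -7; 0 0 146/3 -2/3 -118/9; 0 0 0 279/73 -1424/219]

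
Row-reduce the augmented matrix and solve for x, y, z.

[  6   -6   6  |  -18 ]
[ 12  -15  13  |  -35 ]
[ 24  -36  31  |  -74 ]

Forward elimination on [A|b]:
R2 <- R2 - (2)*R1:  [  0  -3   1   1 ]
R3 <- R3 - (4)*R1:  [   0  -12    7   -2 ]
R3 <- R3 - (4)*R2:  [  0   0   3  -6 ]
Row echelon form:
[ 6  -6  6  |  -18 ]
[ 0  -3  1  |    1 ]
[ 0   0  3  |   -6 ]
Back-substitution:
z = (-6) / 3 = -2
y = (1 - (1)*(-2)) / -3 = -1
x = (-18 - (-6)*(-1) - (6)*(-2)) / 6 = -2

(-2, -1, -2)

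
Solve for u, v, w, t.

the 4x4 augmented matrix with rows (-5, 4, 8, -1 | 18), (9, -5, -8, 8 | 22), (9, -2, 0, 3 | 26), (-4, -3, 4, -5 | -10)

(1, -1, 4, 5)

Forward elimination on [A|b]:
R2 <- R2 - (-9/5)*R1:  [     0   11/5   32/5   31/5  272/5 ]
R3 <- R3 - (-9/5)*R1:  [     0   26/5   72/5    6/5  292/5 ]
R4 <- R4 - (4/5)*R1:  [      0   -31/5   -12/5   -21/5  -122/5 ]
R3 <- R3 - (26/11)*R2:  [       0        0    -8/11  -148/11  -772/11 ]
R4 <- R4 - (-31/11)*R2:  [       0        0   172/11   146/11  1418/11 ]
R4 <- R4 - (-43/2)*R3:  [     0      0      0   -276  -1380 ]
Row echelon form:
[ -5     4      8       -1  |       18 ]
[  0  11/5   32/5     31/5  |    272/5 ]
[  0     0  -8/11  -148/11  |  -772/11 ]
[  0     0      0     -276  |    -1380 ]
Back-substitution:
t = (-1380) / -276 = 5
w = (-772/11 - (-148/11)*(5)) / (-8/11) = 4
v = (272/5 - (32/5)*(4) - (31/5)*(5)) / (11/5) = -1
u = (18 - (4)*(-1) - (8)*(4) - (-1)*(5)) / -5 = 1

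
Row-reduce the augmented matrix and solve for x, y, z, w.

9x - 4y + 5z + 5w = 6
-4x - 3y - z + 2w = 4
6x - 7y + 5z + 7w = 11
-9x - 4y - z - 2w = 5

(-1, 0, 2, 1)

Forward elimination on [A|b]:
R2 <- R2 - (-4/9)*R1:  [     0  -43/9   11/9   38/9   20/3 ]
R3 <- R3 - (2/3)*R1:  [     0  -13/3    5/3   11/3      7 ]
R4 <- R4 - (-1)*R1:  [  0  -8   4   3  11 ]
R3 <- R3 - (39/43)*R2:  [     0      0  24/43  -7/43  41/43 ]
R4 <- R4 - (72/43)*R2:  [       0        0    84/43  -175/43    -7/43 ]
R4 <- R4 - (7/2)*R3:  [    0     0     0  -7/2  -7/2 ]
Row echelon form:
[ 9     -4      5      5  |      6 ]
[ 0  -43/9   11/9   38/9  |   20/3 ]
[ 0      0  24/43  -7/43  |  41/43 ]
[ 0      0      0   -7/2  |   -7/2 ]
Back-substitution:
w = (-7/2) / (-7/2) = 1
z = (41/43 - (-7/43)*(1)) / (24/43) = 2
y = (20/3 - (11/9)*(2) - (38/9)*(1)) / (-43/9) = 0
x = (6 - (-4)*(0) - (5)*(2) - (5)*(1)) / 9 = -1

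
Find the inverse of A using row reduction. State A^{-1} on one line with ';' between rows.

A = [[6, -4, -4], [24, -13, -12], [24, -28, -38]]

Gauss-Jordan on [A | I]:
R1 <- (1/6)*R1:  [    1  -2/3  -2/3  |   1/6     0     0 ]
R2 <- R2 - (24)*R1:  [  0   3   4  |  -4   1   0 ]
R3 <- R3 - (24)*R1:  [   0  -12  -22  |   -4    0    1 ]
R2 <- (1/3)*R2:  [    0     1   4/3  |  -4/3   1/3     0 ]
R1 <- R1 - (-2/3)*R2:  [      1       0     2/9  |  -13/18     2/9       0 ]
R3 <- R3 - (-12)*R2:  [   0    0   -6  |  -20    4    1 ]
R3 <- (1/-6)*R3:  [    0     0     1  |  10/3  -2/3  -1/6 ]
R1 <- R1 - (2/9)*R3:  [      1       0       0  |  -79/54   10/27    1/27 ]
R2 <- R2 - (4/3)*R3:  [     0      1      0  |  -52/9   11/9    2/9 ]
Right block of [I | A^{-1}] is the inverse:
[ -79/54  10/27  1/27 ]
[  -52/9   11/9   2/9 ]
[   10/3   -2/3  -1/6 ]

inverse = [-79/54 10/27 1/27; -52/9 11/9 2/9; 10/3 -2/3 -1/6]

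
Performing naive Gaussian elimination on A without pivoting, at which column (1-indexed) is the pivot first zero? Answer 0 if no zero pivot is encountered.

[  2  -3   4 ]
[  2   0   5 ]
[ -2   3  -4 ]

first zero-pivot column = 3

Naive forward elimination:
R2 <- R2 - (1)*R1:  [ 0  3  1 ]
R3 <- R3 - (-1)*R1:  [ 0  0  0 ]
Matrix at this point:
[ 2  -3  4 ]
[ 0   3  1 ]
[ 0   0  0 ]
Pivot entry (3,3) in the last row is zero and there are no rows below to swap with -> zero pivot in column 3 (A is singular).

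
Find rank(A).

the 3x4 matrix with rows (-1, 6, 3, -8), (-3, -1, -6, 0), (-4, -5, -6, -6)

rank(A) = 3

Row reduction:
R2 <- R2 - (3)*R1:  [   0  -19  -15   24 ]
R3 <- R3 - (4)*R1:  [   0  -29  -18   26 ]
R3 <- R3 - (29/19)*R2:  [       0        0    93/19  -202/19 ]
Row echelon form:
[ -1    6      3       -8 ]
[  0  -19    -15       24 ]
[  0    0  93/19  -202/19 ]
Nonzero rows / pivot columns: 3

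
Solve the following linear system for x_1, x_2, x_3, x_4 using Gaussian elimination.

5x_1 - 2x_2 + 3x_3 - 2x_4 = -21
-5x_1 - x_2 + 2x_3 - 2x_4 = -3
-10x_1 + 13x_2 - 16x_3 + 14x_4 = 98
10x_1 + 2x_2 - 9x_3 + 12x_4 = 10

(-1, 4, -4, -2)

Forward elimination on [A|b]:
R2 <- R2 - (-1)*R1:  [   0   -3    5   -4  -24 ]
R3 <- R3 - (-2)*R1:  [   0    9  -10   10   56 ]
R4 <- R4 - (2)*R1:  [   0    6  -15   16   52 ]
R3 <- R3 - (-3)*R2:  [   0    0    5   -2  -16 ]
R4 <- R4 - (-2)*R2:  [  0   0  -5   8   4 ]
R4 <- R4 - (-1)*R3:  [   0    0    0    6  -12 ]
Row echelon form:
[ 5  -2  3  -2  |  -21 ]
[ 0  -3  5  -4  |  -24 ]
[ 0   0  5  -2  |  -16 ]
[ 0   0  0   6  |  -12 ]
Back-substitution:
x_4 = (-12) / 6 = -2
x_3 = (-16 - (-2)*(-2)) / 5 = -4
x_2 = (-24 - (5)*(-4) - (-4)*(-2)) / -3 = 4
x_1 = (-21 - (-2)*(4) - (3)*(-4) - (-2)*(-2)) / 5 = -1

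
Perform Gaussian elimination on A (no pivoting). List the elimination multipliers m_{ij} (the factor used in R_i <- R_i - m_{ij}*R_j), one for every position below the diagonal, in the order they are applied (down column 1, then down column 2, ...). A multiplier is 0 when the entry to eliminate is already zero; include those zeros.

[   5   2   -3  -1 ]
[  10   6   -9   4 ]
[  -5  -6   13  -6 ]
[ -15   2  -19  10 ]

Forward elimination:
R2 <- R2 - (2)*R1:  [  0   2  -3   6 ]
R3 <- R3 - (-1)*R1:  [  0  -4  10  -7 ]
R4 <- R4 - (-3)*R1:  [   0    8  -28    7 ]
R3 <- R3 - (-2)*R2:  [ 0  0  4  5 ]
R4 <- R4 - (4)*R2:  [   0    0  -16  -17 ]
R4 <- R4 - (-4)*R3:  [ 0  0  0  3 ]
Multipliers (in order of application): m_{21} = 2, m_{31} = -1, m_{41} = -3, m_{32} = -2, m_{42} = 4, m_{43} = -4

multipliers: 2, -1, -3, -2, 4, -4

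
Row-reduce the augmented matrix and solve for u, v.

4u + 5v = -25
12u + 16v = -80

Forward elimination on [A|b]:
R2 <- R2 - (3)*R1:  [  0   1  -5 ]
Row echelon form:
[ 4  5  |  -25 ]
[ 0  1  |   -5 ]
Back-substitution:
v = (-5) / 1 = -5
u = (-25 - (5)*(-5)) / 4 = 0

(0, -5)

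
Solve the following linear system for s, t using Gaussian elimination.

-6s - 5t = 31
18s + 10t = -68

(-1, -5)

Forward elimination on [A|b]:
R2 <- R2 - (-3)*R1:  [  0  -5  25 ]
Row echelon form:
[ -6  -5  |  31 ]
[  0  -5  |  25 ]
Back-substitution:
t = (25) / -5 = -5
s = (31 - (-5)*(-5)) / -6 = -1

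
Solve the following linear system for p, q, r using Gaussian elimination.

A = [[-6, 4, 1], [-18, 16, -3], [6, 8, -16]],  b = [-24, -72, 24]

Forward elimination on [A|b]:
R2 <- R2 - (3)*R1:  [  0   4  -6   0 ]
R3 <- R3 - (-1)*R1:  [   0   12  -15    0 ]
R3 <- R3 - (3)*R2:  [ 0  0  3  0 ]
Row echelon form:
[ -6  4   1  |  -24 ]
[  0  4  -6  |    0 ]
[  0  0   3  |    0 ]
Back-substitution:
r = (0) / 3 = 0
q = (0 - (-6)*(0)) / 4 = 0
p = (-24 - (4)*(0) - (1)*(0)) / -6 = 4

(4, 0, 0)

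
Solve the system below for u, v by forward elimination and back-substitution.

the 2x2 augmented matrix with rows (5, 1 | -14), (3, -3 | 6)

Forward elimination on [A|b]:
R2 <- R2 - (3/5)*R1:  [     0  -18/5   72/5 ]
Row echelon form:
[ 5      1  |   -14 ]
[ 0  -18/5  |  72/5 ]
Back-substitution:
v = (72/5) / (-18/5) = -4
u = (-14 - (1)*(-4)) / 5 = -2

(-2, -4)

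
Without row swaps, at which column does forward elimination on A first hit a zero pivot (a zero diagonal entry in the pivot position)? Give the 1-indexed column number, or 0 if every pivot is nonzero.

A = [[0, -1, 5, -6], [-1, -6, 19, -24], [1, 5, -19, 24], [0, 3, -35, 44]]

first zero-pivot column = 1

Naive forward elimination:
Pivot entry (1,1) is zero but row 2 has -1 in column 1 -> naive elimination stops; a row interchange (e.g. R1 <-> R2) would be required here.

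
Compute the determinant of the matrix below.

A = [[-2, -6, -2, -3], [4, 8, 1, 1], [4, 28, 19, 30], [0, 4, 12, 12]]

Forward elimination:
R2 <- R2 - (-2)*R1:  [  0  -4  -3  -5 ]
R3 <- R3 - (-2)*R1:  [  0  16  15  24 ]
R3 <- R3 - (-4)*R2:  [ 0  0  3  4 ]
R4 <- R4 - (-1)*R2:  [ 0  0  9  7 ]
R4 <- R4 - (3)*R3:  [  0   0   0  -5 ]
Upper-triangular form:
[ -2  -6  -2  -3 ]
[  0  -4  -3  -5 ]
[  0   0   3   4 ]
[  0   0   0  -5 ]
det(A) = (-1)^0 * (-2) * (-4) * (3) * (-5) = -120  (0 row swaps -> sign +1)

det(A) = -120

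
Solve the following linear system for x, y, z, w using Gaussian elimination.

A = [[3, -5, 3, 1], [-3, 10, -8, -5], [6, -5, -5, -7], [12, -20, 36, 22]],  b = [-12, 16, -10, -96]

(-2, -1, -5, 4)

Forward elimination on [A|b]:
R2 <- R2 - (-1)*R1:  [  0   5  -5  -4   4 ]
R3 <- R3 - (2)*R1:  [   0    5  -11   -9   14 ]
R4 <- R4 - (4)*R1:  [   0    0   24   18  -48 ]
R3 <- R3 - (1)*R2:  [  0   0  -6  -5  10 ]
R4 <- R4 - (-4)*R3:  [  0   0   0  -2  -8 ]
Row echelon form:
[ 3  -5   3   1  |  -12 ]
[ 0   5  -5  -4  |    4 ]
[ 0   0  -6  -5  |   10 ]
[ 0   0   0  -2  |   -8 ]
Back-substitution:
w = (-8) / -2 = 4
z = (10 - (-5)*(4)) / -6 = -5
y = (4 - (-5)*(-5) - (-4)*(4)) / 5 = -1
x = (-12 - (-5)*(-1) - (3)*(-5) - (1)*(4)) / 3 = -2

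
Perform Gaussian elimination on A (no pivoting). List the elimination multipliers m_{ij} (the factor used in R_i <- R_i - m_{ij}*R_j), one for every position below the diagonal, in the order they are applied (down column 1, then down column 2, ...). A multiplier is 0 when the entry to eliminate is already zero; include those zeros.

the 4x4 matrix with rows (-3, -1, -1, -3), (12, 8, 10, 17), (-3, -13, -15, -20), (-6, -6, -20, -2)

Forward elimination:
R2 <- R2 - (-4)*R1:  [ 0  4  6  5 ]
R3 <- R3 - (1)*R1:  [   0  -12  -14  -17 ]
R4 <- R4 - (2)*R1:  [   0   -4  -18    4 ]
R3 <- R3 - (-3)*R2:  [  0   0   4  -2 ]
R4 <- R4 - (-1)*R2:  [   0    0  -12    9 ]
R4 <- R4 - (-3)*R3:  [ 0  0  0  3 ]
Multipliers (in order of application): m_{21} = -4, m_{31} = 1, m_{41} = 2, m_{32} = -3, m_{42} = -1, m_{43} = -3

multipliers: -4, 1, 2, -3, -1, -3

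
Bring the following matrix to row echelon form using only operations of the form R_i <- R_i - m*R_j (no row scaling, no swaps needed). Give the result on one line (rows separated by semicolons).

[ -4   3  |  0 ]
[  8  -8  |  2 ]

Forward elimination:
R2 <- R2 - (-2)*R1:  [  0  -2   2 ]
Row echelon form:
[ -4   3  |  0 ]
[  0  -2  |  2 ]

REF = [-4 3 0; 0 -2 2]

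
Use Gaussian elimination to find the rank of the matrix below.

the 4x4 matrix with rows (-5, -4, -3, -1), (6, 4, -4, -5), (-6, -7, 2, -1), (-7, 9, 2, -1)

rank(A) = 4

Row reduction:
R2 <- R2 - (-6/5)*R1:  [     0   -4/5  -38/5  -31/5 ]
R3 <- R3 - (6/5)*R1:  [     0  -11/5   28/5    1/5 ]
R4 <- R4 - (7/5)*R1:  [    0  73/5  31/5   2/5 ]
R3 <- R3 - (11/4)*R2:  [    0     0  53/2  69/4 ]
R4 <- R4 - (-73/4)*R2:  [      0       0  -265/2  -451/4 ]
R4 <- R4 - (-5)*R3:  [     0      0      0  -53/2 ]
Row echelon form:
[ -5    -4     -3     -1 ]
[  0  -4/5  -38/5  -31/5 ]
[  0     0   53/2   69/4 ]
[  0     0      0  -53/2 ]
Nonzero rows / pivot columns: 4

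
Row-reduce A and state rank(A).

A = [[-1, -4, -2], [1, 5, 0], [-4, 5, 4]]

rank(A) = 3

Row reduction:
R2 <- R2 - (-1)*R1:  [  0   1  -2 ]
R3 <- R3 - (4)*R1:  [  0  21  12 ]
R3 <- R3 - (21)*R2:  [  0   0  54 ]
Row echelon form:
[ -1  -4  -2 ]
[  0   1  -2 ]
[  0   0  54 ]
Nonzero rows / pivot columns: 3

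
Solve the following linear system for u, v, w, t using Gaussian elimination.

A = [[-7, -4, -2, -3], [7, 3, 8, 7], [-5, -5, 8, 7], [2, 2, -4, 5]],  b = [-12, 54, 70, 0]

(0, -2, 4, 4)

Forward elimination on [A|b]:
R2 <- R2 - (-1)*R1:  [  0  -1   6   4  42 ]
R3 <- R3 - (5/7)*R1:  [     0  -15/7   66/7   64/7  550/7 ]
R4 <- R4 - (-2/7)*R1:  [     0    6/7  -32/7   29/7  -24/7 ]
R3 <- R3 - (15/7)*R2:  [     0      0  -24/7    4/7  -80/7 ]
R4 <- R4 - (-6/7)*R2:  [     0      0    4/7   53/7  228/7 ]
R4 <- R4 - (-1/6)*R3:  [    0     0     0  23/3  92/3 ]
Row echelon form:
[ -7  -4     -2    -3  |    -12 ]
[  0  -1      6     4  |     42 ]
[  0   0  -24/7   4/7  |  -80/7 ]
[  0   0      0  23/3  |   92/3 ]
Back-substitution:
t = (92/3) / (23/3) = 4
w = (-80/7 - (4/7)*(4)) / (-24/7) = 4
v = (42 - (6)*(4) - (4)*(4)) / -1 = -2
u = (-12 - (-4)*(-2) - (-2)*(4) - (-3)*(4)) / -7 = 0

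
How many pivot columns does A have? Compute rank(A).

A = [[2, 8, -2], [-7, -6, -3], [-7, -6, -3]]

rank(A) = 2

Row reduction:
R2 <- R2 - (-7/2)*R1:  [   0   22  -10 ]
R3 <- R3 - (-7/2)*R1:  [   0   22  -10 ]
R3 <- R3 - (1)*R2:  [ 0  0  0 ]
Row echelon form:
[ 2   8   -2 ]
[ 0  22  -10 ]
[ 0   0    0 ]
Nonzero rows / pivot columns: 2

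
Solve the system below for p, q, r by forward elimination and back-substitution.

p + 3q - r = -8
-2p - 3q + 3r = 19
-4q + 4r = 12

Forward elimination on [A|b]:
R2 <- R2 - (-2)*R1:  [ 0  3  1  3 ]
R3 <- R3 - (-4/3)*R2:  [    0     0  16/3    16 ]
Row echelon form:
[ 1  3    -1  |  -8 ]
[ 0  3     1  |   3 ]
[ 0  0  16/3  |  16 ]
Back-substitution:
r = (16) / (16/3) = 3
q = (3 - (1)*(3)) / 3 = 0
p = (-8 - (3)*(0) - (-1)*(3)) / 1 = -5

(-5, 0, 3)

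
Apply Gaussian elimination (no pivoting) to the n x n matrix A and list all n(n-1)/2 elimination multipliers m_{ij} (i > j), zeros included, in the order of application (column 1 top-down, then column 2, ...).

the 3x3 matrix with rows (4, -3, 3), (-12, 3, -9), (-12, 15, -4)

multipliers: -3, -3, -1

Forward elimination:
R2 <- R2 - (-3)*R1:  [  0  -6   0 ]
R3 <- R3 - (-3)*R1:  [ 0  6  5 ]
R3 <- R3 - (-1)*R2:  [ 0  0  5 ]
Multipliers (in order of application): m_{21} = -3, m_{31} = -3, m_{32} = -1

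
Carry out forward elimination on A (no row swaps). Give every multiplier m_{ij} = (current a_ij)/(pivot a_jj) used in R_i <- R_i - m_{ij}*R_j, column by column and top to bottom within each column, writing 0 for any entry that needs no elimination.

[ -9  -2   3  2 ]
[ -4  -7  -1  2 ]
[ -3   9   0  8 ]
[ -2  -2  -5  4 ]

Forward elimination:
R2 <- R2 - (4/9)*R1:  [     0  -55/9   -7/3   10/9 ]
R3 <- R3 - (1/3)*R1:  [    0  29/3    -1  22/3 ]
R4 <- R4 - (2/9)*R1:  [     0  -14/9  -17/3   32/9 ]
R3 <- R3 - (-87/55)*R2:  [       0        0  -258/55   100/11 ]
R4 <- R4 - (14/55)*R2:  [       0        0  -279/55    36/11 ]
R4 <- R4 - (93/86)*R3:  [       0        0        0  -282/43 ]
Multipliers (in order of application): m_{21} = 4/9, m_{31} = 1/3, m_{41} = 2/9, m_{32} = -87/55, m_{42} = 14/55, m_{43} = 93/86

multipliers: 4/9, 1/3, 2/9, -87/55, 14/55, 93/86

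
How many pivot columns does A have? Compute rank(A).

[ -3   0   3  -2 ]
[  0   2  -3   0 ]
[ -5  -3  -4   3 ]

Row reduction:
R3 <- R3 - (5/3)*R1:  [    0    -3    -9  19/3 ]
R3 <- R3 - (-3/2)*R2:  [     0      0  -27/2   19/3 ]
Row echelon form:
[ -3  0      3    -2 ]
[  0  2     -3     0 ]
[  0  0  -27/2  19/3 ]
Nonzero rows / pivot columns: 3

rank(A) = 3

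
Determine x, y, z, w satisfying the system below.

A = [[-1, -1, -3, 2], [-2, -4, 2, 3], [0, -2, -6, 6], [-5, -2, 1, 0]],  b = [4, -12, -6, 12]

Forward elimination on [A|b]:
R2 <- R2 - (2)*R1:  [   0   -2    8   -1  -20 ]
R4 <- R4 - (5)*R1:  [   0    3   16  -10   -8 ]
R3 <- R3 - (1)*R2:  [   0    0  -14    7   14 ]
R4 <- R4 - (-3/2)*R2:  [     0      0     28  -23/2    -38 ]
R4 <- R4 - (-2)*R3:  [   0    0    0  5/2  -10 ]
Row echelon form:
[ -1  -1   -3    2  |    4 ]
[  0  -2    8   -1  |  -20 ]
[  0   0  -14    7  |   14 ]
[  0   0    0  5/2  |  -10 ]
Back-substitution:
w = (-10) / (5/2) = -4
z = (14 - (7)*(-4)) / -14 = -3
y = (-20 - (8)*(-3) - (-1)*(-4)) / -2 = 0
x = (4 - (-1)*(0) - (-3)*(-3) - (2)*(-4)) / -1 = -3

(-3, 0, -3, -4)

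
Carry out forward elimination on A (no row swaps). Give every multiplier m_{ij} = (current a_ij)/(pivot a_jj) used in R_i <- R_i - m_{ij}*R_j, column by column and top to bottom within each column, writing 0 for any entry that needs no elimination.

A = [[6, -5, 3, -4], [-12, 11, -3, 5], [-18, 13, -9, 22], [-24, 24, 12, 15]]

multipliers: -2, -3, -4, -2, 4, 2

Forward elimination:
R2 <- R2 - (-2)*R1:  [  0   1   3  -3 ]
R3 <- R3 - (-3)*R1:  [  0  -2   0  10 ]
R4 <- R4 - (-4)*R1:  [  0   4  24  -1 ]
R3 <- R3 - (-2)*R2:  [ 0  0  6  4 ]
R4 <- R4 - (4)*R2:  [  0   0  12  11 ]
R4 <- R4 - (2)*R3:  [ 0  0  0  3 ]
Multipliers (in order of application): m_{21} = -2, m_{31} = -3, m_{41} = -4, m_{32} = -2, m_{42} = 4, m_{43} = 2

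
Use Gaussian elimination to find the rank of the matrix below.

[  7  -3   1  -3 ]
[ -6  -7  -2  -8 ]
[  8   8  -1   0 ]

Row reduction:
R2 <- R2 - (-6/7)*R1:  [     0  -67/7   -8/7  -74/7 ]
R3 <- R3 - (8/7)*R1:  [     0   80/7  -15/7   24/7 ]
R3 <- R3 - (-80/67)*R2:  [       0        0  -235/67  -616/67 ]
Row echelon form:
[ 7     -3        1       -3 ]
[ 0  -67/7     -8/7    -74/7 ]
[ 0      0  -235/67  -616/67 ]
Nonzero rows / pivot columns: 3

rank(A) = 3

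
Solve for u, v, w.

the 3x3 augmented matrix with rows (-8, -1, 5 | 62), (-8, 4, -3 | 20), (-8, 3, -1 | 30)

Forward elimination on [A|b]:
R2 <- R2 - (1)*R1:  [   0    5   -8  -42 ]
R3 <- R3 - (1)*R1:  [   0    4   -6  -32 ]
R3 <- R3 - (4/5)*R2:  [   0    0  2/5  8/5 ]
Row echelon form:
[ -8  -1    5  |   62 ]
[  0   5   -8  |  -42 ]
[  0   0  2/5  |  8/5 ]
Back-substitution:
w = (8/5) / (2/5) = 4
v = (-42 - (-8)*(4)) / 5 = -2
u = (62 - (-1)*(-2) - (5)*(4)) / -8 = -5

(-5, -2, 4)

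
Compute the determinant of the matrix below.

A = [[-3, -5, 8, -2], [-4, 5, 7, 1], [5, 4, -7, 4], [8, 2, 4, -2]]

Forward elimination:
R2 <- R2 - (4/3)*R1:  [     0   35/3  -11/3   11/3 ]
R3 <- R3 - (-5/3)*R1:  [     0  -13/3   19/3    2/3 ]
R4 <- R4 - (-8/3)*R1:  [     0  -34/3   76/3  -22/3 ]
R3 <- R3 - (-13/35)*R2:  [      0       0  174/35   71/35 ]
R4 <- R4 - (-34/35)*R2:  [       0        0   762/35  -132/35 ]
R4 <- R4 - (127/29)*R3:  [       0        0        0  -367/29 ]
Upper-triangular form:
[ -3    -5       8       -2 ]
[  0  35/3   -11/3     11/3 ]
[  0     0  174/35    71/35 ]
[  0     0       0  -367/29 ]
det(A) = (-1)^0 * (-3) * (35/3) * (174/35) * (-367/29) = 2202  (0 row swaps -> sign +1)

det(A) = 2202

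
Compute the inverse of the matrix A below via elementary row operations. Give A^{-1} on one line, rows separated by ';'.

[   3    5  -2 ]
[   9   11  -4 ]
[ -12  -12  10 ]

inverse = [-31/36 13/36 -1/36; 7/12 -1/12 1/12; -1/3 1/3 1/6]

Gauss-Jordan on [A | I]:
R1 <- (1/3)*R1:  [    1   5/3  -2/3  |   1/3     0     0 ]
R2 <- R2 - (9)*R1:  [  0  -4   2  |  -3   1   0 ]
R3 <- R3 - (-12)*R1:  [ 0  8  2  |  4  0  1 ]
R2 <- (1/-4)*R2:  [    0     1  -1/2  |   3/4  -1/4     0 ]
R1 <- R1 - (5/3)*R2:  [      1       0     1/6  |  -11/12    5/12       0 ]
R3 <- R3 - (8)*R2:  [  0   0   6  |  -2   2   1 ]
R3 <- (1/6)*R3:  [    0     0     1  |  -1/3   1/3   1/6 ]
R1 <- R1 - (1/6)*R3:  [      1       0       0  |  -31/36   13/36   -1/36 ]
R2 <- R2 - (-1/2)*R3:  [     0      1      0  |   7/12  -1/12   1/12 ]
Right block of [I | A^{-1}] is the inverse:
[ -31/36  13/36  -1/36 ]
[   7/12  -1/12   1/12 ]
[   -1/3    1/3    1/6 ]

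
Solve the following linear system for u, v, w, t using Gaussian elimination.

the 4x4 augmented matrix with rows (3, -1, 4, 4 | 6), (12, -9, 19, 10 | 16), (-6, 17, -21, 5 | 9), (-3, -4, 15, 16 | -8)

(2, 4, 2, -1)

Forward elimination on [A|b]:
R2 <- R2 - (4)*R1:  [  0  -5   3  -6  -8 ]
R3 <- R3 - (-2)*R1:  [   0   15  -13   13   21 ]
R4 <- R4 - (-1)*R1:  [  0  -5  19  20  -2 ]
R3 <- R3 - (-3)*R2:  [  0   0  -4  -5  -3 ]
R4 <- R4 - (1)*R2:  [  0   0  16  26   6 ]
R4 <- R4 - (-4)*R3:  [  0   0   0   6  -6 ]
Row echelon form:
[ 3  -1   4   4  |   6 ]
[ 0  -5   3  -6  |  -8 ]
[ 0   0  -4  -5  |  -3 ]
[ 0   0   0   6  |  -6 ]
Back-substitution:
t = (-6) / 6 = -1
w = (-3 - (-5)*(-1)) / -4 = 2
v = (-8 - (3)*(2) - (-6)*(-1)) / -5 = 4
u = (6 - (-1)*(4) - (4)*(2) - (4)*(-1)) / 3 = 2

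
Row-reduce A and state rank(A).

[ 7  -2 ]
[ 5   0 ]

Row reduction:
R2 <- R2 - (5/7)*R1:  [    0  10/7 ]
Row echelon form:
[ 7    -2 ]
[ 0  10/7 ]
Nonzero rows / pivot columns: 2

rank(A) = 2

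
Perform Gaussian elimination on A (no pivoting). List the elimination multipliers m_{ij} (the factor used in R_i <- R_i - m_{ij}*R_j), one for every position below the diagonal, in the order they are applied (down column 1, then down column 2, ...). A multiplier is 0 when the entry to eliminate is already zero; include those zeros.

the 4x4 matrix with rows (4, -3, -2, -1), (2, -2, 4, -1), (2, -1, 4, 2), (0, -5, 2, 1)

Forward elimination:
R2 <- R2 - (1/2)*R1:  [    0  -1/2     5  -1/2 ]
R3 <- R3 - (1/2)*R1:  [   0  1/2    5  5/2 ]
R4: entry in column 1 is already 0 -> m_{41} = 0 (no row operation needed)
R3 <- R3 - (-1)*R2:  [  0   0  10   2 ]
R4 <- R4 - (10)*R2:  [   0    0  -48    6 ]
R4 <- R4 - (-24/5)*R3:  [    0     0     0  78/5 ]
Multipliers (in order of application): m_{21} = 1/2, m_{31} = 1/2, m_{41} = 0, m_{32} = -1, m_{42} = 10, m_{43} = -24/5

multipliers: 1/2, 1/2, 0, -1, 10, -24/5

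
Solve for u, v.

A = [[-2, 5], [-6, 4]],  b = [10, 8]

(0, 2)

Forward elimination on [A|b]:
R2 <- R2 - (3)*R1:  [   0  -11  -22 ]
Row echelon form:
[ -2    5  |   10 ]
[  0  -11  |  -22 ]
Back-substitution:
v = (-22) / -11 = 2
u = (10 - (5)*(2)) / -2 = 0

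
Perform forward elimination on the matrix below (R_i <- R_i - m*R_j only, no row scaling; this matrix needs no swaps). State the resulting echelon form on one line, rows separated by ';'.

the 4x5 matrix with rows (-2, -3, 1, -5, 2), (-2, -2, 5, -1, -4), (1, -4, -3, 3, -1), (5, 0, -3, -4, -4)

REF = [-2 -3 1 -5 2; 0 1 4 4 -6; 0 0 39/2 45/2 -33; 0 0 0 -267/13 77/13]

Forward elimination:
R2 <- R2 - (1)*R1:  [  0   1   4   4  -6 ]
R3 <- R3 - (-1/2)*R1:  [     0  -11/2   -5/2    1/2      0 ]
R4 <- R4 - (-5/2)*R1:  [     0  -15/2   -1/2  -33/2      1 ]
R3 <- R3 - (-11/2)*R2:  [    0     0  39/2  45/2   -33 ]
R4 <- R4 - (-15/2)*R2:  [    0     0  59/2  27/2   -44 ]
R4 <- R4 - (59/39)*R3:  [       0        0        0  -267/13    77/13 ]
Row echelon form:
[ -2  -3     1       -5      2 ]
[  0   1     4        4     -6 ]
[  0   0  39/2     45/2    -33 ]
[  0   0     0  -267/13  77/13 ]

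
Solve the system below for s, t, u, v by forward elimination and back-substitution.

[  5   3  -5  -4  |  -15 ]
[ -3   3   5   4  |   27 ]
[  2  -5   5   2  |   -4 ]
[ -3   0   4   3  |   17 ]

(-3, 3, 5, -4)

Forward elimination on [A|b]:
R2 <- R2 - (-3/5)*R1:  [    0  24/5     2   8/5    18 ]
R3 <- R3 - (2/5)*R1:  [     0  -31/5      7   18/5      2 ]
R4 <- R4 - (-3/5)*R1:  [   0  9/5    1  3/5    8 ]
R3 <- R3 - (-31/24)*R2:  [      0       0  115/12    17/3   101/4 ]
R4 <- R4 - (3/8)*R2:  [   0    0  1/4    0  5/4 ]
R4 <- R4 - (3/115)*R3:  [       0        0        0  -17/115   68/115 ]
Row echelon form:
[ 5     3      -5       -4  |     -15 ]
[ 0  24/5       2      8/5  |      18 ]
[ 0     0  115/12     17/3  |   101/4 ]
[ 0     0       0  -17/115  |  68/115 ]
Back-substitution:
v = (68/115) / (-17/115) = -4
u = (101/4 - (17/3)*(-4)) / (115/12) = 5
t = (18 - (2)*(5) - (8/5)*(-4)) / (24/5) = 3
s = (-15 - (3)*(3) - (-5)*(5) - (-4)*(-4)) / 5 = -3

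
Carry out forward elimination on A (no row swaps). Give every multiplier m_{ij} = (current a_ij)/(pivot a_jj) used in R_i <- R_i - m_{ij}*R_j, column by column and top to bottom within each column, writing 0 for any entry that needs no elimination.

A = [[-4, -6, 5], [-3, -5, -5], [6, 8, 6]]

Forward elimination:
R2 <- R2 - (3/4)*R1:  [     0   -1/2  -35/4 ]
R3 <- R3 - (-3/2)*R1:  [    0    -1  27/2 ]
R3 <- R3 - (2)*R2:  [  0   0  31 ]
Multipliers (in order of application): m_{21} = 3/4, m_{31} = -3/2, m_{32} = 2

multipliers: 3/4, -3/2, 2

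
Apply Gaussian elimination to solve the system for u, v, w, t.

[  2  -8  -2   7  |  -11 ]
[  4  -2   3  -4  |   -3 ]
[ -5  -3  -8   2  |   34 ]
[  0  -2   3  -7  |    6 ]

Forward elimination on [A|b]:
R2 <- R2 - (2)*R1:  [   0   14    7  -18   19 ]
R3 <- R3 - (-5/2)*R1:  [    0   -23   -13  39/2  13/2 ]
R3 <- R3 - (-23/14)*R2:  [       0        0     -3/2  -141/14    264/7 ]
R4 <- R4 - (-1/7)*R2:  [     0      0      4  -67/7   61/7 ]
R4 <- R4 - (-8/3)*R3:  [      0       0       0  -255/7   765/7 ]
Row echelon form:
[ 2  -8    -2        7  |    -11 ]
[ 0  14     7      -18  |     19 ]
[ 0   0  -3/2  -141/14  |  264/7 ]
[ 0   0     0   -255/7  |  765/7 ]
Back-substitution:
t = (765/7) / (-255/7) = -3
w = (264/7 - (-141/14)*(-3)) / (-3/2) = -5
v = (19 - (7)*(-5) - (-18)*(-3)) / 14 = 0
u = (-11 - (-8)*(0) - (-2)*(-5) - (7)*(-3)) / 2 = 0

(0, 0, -5, -3)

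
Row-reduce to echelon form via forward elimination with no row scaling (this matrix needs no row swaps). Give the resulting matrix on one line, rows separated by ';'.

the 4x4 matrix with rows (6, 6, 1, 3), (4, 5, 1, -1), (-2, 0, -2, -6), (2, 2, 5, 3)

Forward elimination:
R2 <- R2 - (2/3)*R1:  [   0    1  1/3   -3 ]
R3 <- R3 - (-1/3)*R1:  [    0     2  -5/3    -5 ]
R4 <- R4 - (1/3)*R1:  [    0     0  14/3     2 ]
R3 <- R3 - (2)*R2:  [    0     0  -7/3     1 ]
R4 <- R4 - (-2)*R3:  [ 0  0  0  4 ]
Row echelon form:
[ 6  6     1   3 ]
[ 0  1   1/3  -3 ]
[ 0  0  -7/3   1 ]
[ 0  0     0   4 ]

REF = [6 6 1 3; 0 1 1/3 -3; 0 0 -7/3 1; 0 0 0 4]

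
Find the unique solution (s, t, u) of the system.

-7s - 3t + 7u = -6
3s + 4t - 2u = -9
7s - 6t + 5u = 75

(5, -5, 2)

Forward elimination on [A|b]:
R2 <- R2 - (-3/7)*R1:  [     0   19/7      1  -81/7 ]
R3 <- R3 - (-1)*R1:  [  0  -9  12  69 ]
R3 <- R3 - (-63/19)*R2:  [      0       0  291/19  582/19 ]
Row echelon form:
[ -7    -3       7  |      -6 ]
[  0  19/7       1  |   -81/7 ]
[  0     0  291/19  |  582/19 ]
Back-substitution:
u = (582/19) / (291/19) = 2
t = (-81/7 - (1)*(2)) / (19/7) = -5
s = (-6 - (-3)*(-5) - (7)*(2)) / -7 = 5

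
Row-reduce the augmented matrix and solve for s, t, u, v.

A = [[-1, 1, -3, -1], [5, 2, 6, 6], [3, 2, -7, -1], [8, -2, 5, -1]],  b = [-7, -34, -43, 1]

(-4, -4, 4, -5)

Forward elimination on [A|b]:
R2 <- R2 - (-5)*R1:  [   0    7   -9    1  -69 ]
R3 <- R3 - (-3)*R1:  [   0    5  -16   -4  -64 ]
R4 <- R4 - (-8)*R1:  [   0    6  -19   -9  -55 ]
R3 <- R3 - (5/7)*R2:  [      0       0   -67/7   -33/7  -103/7 ]
R4 <- R4 - (6/7)*R2:  [     0      0  -79/7  -69/7   29/7 ]
R4 <- R4 - (79/67)*R3:  [       0        0        0  -288/67  1440/67 ]
Row echelon form:
[ -1  1     -3       -1  |       -7 ]
[  0  7     -9        1  |      -69 ]
[  0  0  -67/7    -33/7  |   -103/7 ]
[  0  0      0  -288/67  |  1440/67 ]
Back-substitution:
v = (1440/67) / (-288/67) = -5
u = (-103/7 - (-33/7)*(-5)) / (-67/7) = 4
t = (-69 - (-9)*(4) - (1)*(-5)) / 7 = -4
s = (-7 - (1)*(-4) - (-3)*(4) - (-1)*(-5)) / -1 = -4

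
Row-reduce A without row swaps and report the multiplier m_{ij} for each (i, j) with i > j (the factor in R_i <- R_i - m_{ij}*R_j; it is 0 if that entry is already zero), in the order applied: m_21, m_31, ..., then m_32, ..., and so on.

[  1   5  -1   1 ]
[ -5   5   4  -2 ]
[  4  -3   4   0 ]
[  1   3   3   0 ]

multipliers: -5, 4, 1, -23/30, -1/15, 118/217

Forward elimination:
R2 <- R2 - (-5)*R1:  [  0  30  -1   3 ]
R3 <- R3 - (4)*R1:  [   0  -23    8   -4 ]
R4 <- R4 - (1)*R1:  [  0  -2   4  -1 ]
R3 <- R3 - (-23/30)*R2:  [      0       0  217/30  -17/10 ]
R4 <- R4 - (-1/15)*R2:  [     0      0  59/15   -4/5 ]
R4 <- R4 - (118/217)*R3:  [      0       0       0  27/217 ]
Multipliers (in order of application): m_{21} = -5, m_{31} = 4, m_{41} = 1, m_{32} = -23/30, m_{42} = -1/15, m_{43} = 118/217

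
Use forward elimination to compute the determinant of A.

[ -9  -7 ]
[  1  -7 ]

det(A) = 70

Forward elimination:
R2 <- R2 - (-1/9)*R1:  [     0  -70/9 ]
Upper-triangular form:
[ -9     -7 ]
[  0  -70/9 ]
det(A) = (-1)^0 * (-9) * (-70/9) = 70  (0 row swaps -> sign +1)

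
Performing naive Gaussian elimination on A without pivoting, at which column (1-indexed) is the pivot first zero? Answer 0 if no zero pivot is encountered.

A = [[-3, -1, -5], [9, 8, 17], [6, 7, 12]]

Naive forward elimination:
R2 <- R2 - (-3)*R1:  [ 0  5  2 ]
R3 <- R3 - (-2)*R1:  [ 0  5  2 ]
R3 <- R3 - (1)*R2:  [ 0  0  0 ]
Matrix at this point:
[ -3  -1  -5 ]
[  0   5   2 ]
[  0   0   0 ]
Pivot entry (3,3) in the last row is zero and there are no rows below to swap with -> zero pivot in column 3 (A is singular).

first zero-pivot column = 3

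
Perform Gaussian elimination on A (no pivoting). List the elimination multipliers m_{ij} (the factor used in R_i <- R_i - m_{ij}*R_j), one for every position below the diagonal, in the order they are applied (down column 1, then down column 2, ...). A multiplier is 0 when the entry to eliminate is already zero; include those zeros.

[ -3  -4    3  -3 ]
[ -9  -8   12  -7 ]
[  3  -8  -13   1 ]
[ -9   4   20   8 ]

multipliers: 3, -1, 3, -3, 4, 1

Forward elimination:
R2 <- R2 - (3)*R1:  [ 0  4  3  2 ]
R3 <- R3 - (-1)*R1:  [   0  -12  -10   -2 ]
R4 <- R4 - (3)*R1:  [  0  16  11  17 ]
R3 <- R3 - (-3)*R2:  [  0   0  -1   4 ]
R4 <- R4 - (4)*R2:  [  0   0  -1   9 ]
R4 <- R4 - (1)*R3:  [ 0  0  0  5 ]
Multipliers (in order of application): m_{21} = 3, m_{31} = -1, m_{41} = 3, m_{32} = -3, m_{42} = 4, m_{43} = 1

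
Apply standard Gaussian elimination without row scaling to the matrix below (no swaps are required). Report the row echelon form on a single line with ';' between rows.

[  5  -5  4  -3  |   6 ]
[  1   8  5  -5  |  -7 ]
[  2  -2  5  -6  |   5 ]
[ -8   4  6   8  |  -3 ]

REF = [5 -5 4 -3 6; 0 9 21/5 -22/5 -41/5; 0 0 17/5 -24/5 13/5; 0 0 0 3272/153 -1217/153]

Forward elimination:
R2 <- R2 - (1/5)*R1:  [     0      9   21/5  -22/5  -41/5 ]
R3 <- R3 - (2/5)*R1:  [     0      0   17/5  -24/5   13/5 ]
R4 <- R4 - (-8/5)*R1:  [    0    -4  62/5  16/5  33/5 ]
R4 <- R4 - (-4/9)*R2:  [      0       0  214/15   56/45  133/45 ]
R4 <- R4 - (214/51)*R3:  [         0          0          0   3272/153  -1217/153 ]
Row echelon form:
[ 5  -5     4        -3  |          6 ]
[ 0   9  21/5     -22/5  |      -41/5 ]
[ 0   0  17/5     -24/5  |       13/5 ]
[ 0   0     0  3272/153  |  -1217/153 ]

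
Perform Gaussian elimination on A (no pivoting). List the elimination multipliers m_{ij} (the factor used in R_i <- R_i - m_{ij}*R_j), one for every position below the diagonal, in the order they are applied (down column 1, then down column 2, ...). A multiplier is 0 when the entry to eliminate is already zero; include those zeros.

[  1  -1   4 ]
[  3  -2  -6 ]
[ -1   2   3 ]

Forward elimination:
R2 <- R2 - (3)*R1:  [   0    1  -18 ]
R3 <- R3 - (-1)*R1:  [ 0  1  7 ]
R3 <- R3 - (1)*R2:  [  0   0  25 ]
Multipliers (in order of application): m_{21} = 3, m_{31} = -1, m_{32} = 1

multipliers: 3, -1, 1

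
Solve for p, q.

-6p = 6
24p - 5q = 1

Forward elimination on [A|b]:
R2 <- R2 - (-4)*R1:  [  0  -5  25 ]
Row echelon form:
[ -6   0  |   6 ]
[  0  -5  |  25 ]
Back-substitution:
q = (25) / -5 = -5
p = (6) / -6 = -1

(-1, -5)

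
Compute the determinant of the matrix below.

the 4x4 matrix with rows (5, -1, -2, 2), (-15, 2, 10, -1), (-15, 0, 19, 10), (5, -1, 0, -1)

Forward elimination:
R2 <- R2 - (-3)*R1:  [  0  -1   4   5 ]
R3 <- R3 - (-3)*R1:  [  0  -3  13  16 ]
R4 <- R4 - (1)*R1:  [  0   0   2  -3 ]
R3 <- R3 - (3)*R2:  [ 0  0  1  1 ]
R4 <- R4 - (2)*R3:  [  0   0   0  -5 ]
Upper-triangular form:
[ 5  -1  -2   2 ]
[ 0  -1   4   5 ]
[ 0   0   1   1 ]
[ 0   0   0  -5 ]
det(A) = (-1)^0 * (5) * (-1) * (1) * (-5) = 25  (0 row swaps -> sign +1)

det(A) = 25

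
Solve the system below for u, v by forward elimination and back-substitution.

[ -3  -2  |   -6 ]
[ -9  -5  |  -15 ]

(0, 3)

Forward elimination on [A|b]:
R2 <- R2 - (3)*R1:  [ 0  1  3 ]
Row echelon form:
[ -3  -2  |  -6 ]
[  0   1  |   3 ]
Back-substitution:
v = (3) / 1 = 3
u = (-6 - (-2)*(3)) / -3 = 0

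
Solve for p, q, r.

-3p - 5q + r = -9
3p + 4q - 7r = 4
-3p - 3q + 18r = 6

Forward elimination on [A|b]:
R2 <- R2 - (-1)*R1:  [  0  -1  -6  -5 ]
R3 <- R3 - (1)*R1:  [  0   2  17  15 ]
R3 <- R3 - (-2)*R2:  [ 0  0  5  5 ]
Row echelon form:
[ -3  -5   1  |  -9 ]
[  0  -1  -6  |  -5 ]
[  0   0   5  |   5 ]
Back-substitution:
r = (5) / 5 = 1
q = (-5 - (-6)*(1)) / -1 = -1
p = (-9 - (-5)*(-1) - (1)*(1)) / -3 = 5

(5, -1, 1)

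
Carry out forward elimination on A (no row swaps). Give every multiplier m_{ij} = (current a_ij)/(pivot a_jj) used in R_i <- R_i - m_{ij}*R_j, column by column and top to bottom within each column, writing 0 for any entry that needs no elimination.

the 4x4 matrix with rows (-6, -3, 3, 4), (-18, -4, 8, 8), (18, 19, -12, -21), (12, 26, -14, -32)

multipliers: 3, -3, -2, 2, 4, 4

Forward elimination:
R2 <- R2 - (3)*R1:  [  0   5  -1  -4 ]
R3 <- R3 - (-3)*R1:  [  0  10  -3  -9 ]
R4 <- R4 - (-2)*R1:  [   0   20   -8  -24 ]
R3 <- R3 - (2)*R2:  [  0   0  -1  -1 ]
R4 <- R4 - (4)*R2:  [  0   0  -4  -8 ]
R4 <- R4 - (4)*R3:  [  0   0   0  -4 ]
Multipliers (in order of application): m_{21} = 3, m_{31} = -3, m_{41} = -2, m_{32} = 2, m_{42} = 4, m_{43} = 4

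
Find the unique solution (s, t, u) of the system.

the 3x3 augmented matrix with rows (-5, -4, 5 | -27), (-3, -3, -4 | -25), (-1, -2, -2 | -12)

(4, 3, 1)

Forward elimination on [A|b]:
R2 <- R2 - (3/5)*R1:  [     0   -3/5     -7  -44/5 ]
R3 <- R3 - (1/5)*R1:  [     0   -6/5     -3  -33/5 ]
R3 <- R3 - (2)*R2:  [  0   0  11  11 ]
Row echelon form:
[ -5    -4   5  |    -27 ]
[  0  -3/5  -7  |  -44/5 ]
[  0     0  11  |     11 ]
Back-substitution:
u = (11) / 11 = 1
t = (-44/5 - (-7)*(1)) / (-3/5) = 3
s = (-27 - (-4)*(3) - (5)*(1)) / -5 = 4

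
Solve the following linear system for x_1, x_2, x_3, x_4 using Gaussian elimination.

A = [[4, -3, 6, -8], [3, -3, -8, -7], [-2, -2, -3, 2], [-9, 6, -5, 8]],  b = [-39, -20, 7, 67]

(-4, 3, -1, 1)

Forward elimination on [A|b]:
R2 <- R2 - (3/4)*R1:  [     0   -3/4  -25/2     -1   37/4 ]
R3 <- R3 - (-1/2)*R1:  [     0   -7/2      0     -2  -25/2 ]
R4 <- R4 - (-9/4)*R1:  [     0   -3/4   17/2    -10  -83/4 ]
R3 <- R3 - (14/3)*R2:  [      0       0   175/3     8/3  -167/3 ]
R4 <- R4 - (1)*R2:  [   0    0   21   -9  -30 ]
R4 <- R4 - (9/25)*R3:  [       0        0        0  -249/25  -249/25 ]
Row echelon form:
[ 4    -3      6       -8  |      -39 ]
[ 0  -3/4  -25/2       -1  |     37/4 ]
[ 0     0  175/3      8/3  |   -167/3 ]
[ 0     0      0  -249/25  |  -249/25 ]
Back-substitution:
x_4 = (-249/25) / (-249/25) = 1
x_3 = (-167/3 - (8/3)*(1)) / (175/3) = -1
x_2 = (37/4 - (-25/2)*(-1) - (-1)*(1)) / (-3/4) = 3
x_1 = (-39 - (-3)*(3) - (6)*(-1) - (-8)*(1)) / 4 = -4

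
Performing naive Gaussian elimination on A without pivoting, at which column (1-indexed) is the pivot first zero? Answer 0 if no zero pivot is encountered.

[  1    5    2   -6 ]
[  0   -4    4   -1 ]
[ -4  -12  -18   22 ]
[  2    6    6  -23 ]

first zero-pivot column = 0

Naive forward elimination:
R3 <- R3 - (-4)*R1:  [   0    8  -10   -2 ]
R4 <- R4 - (2)*R1:  [   0   -4    2  -11 ]
R3 <- R3 - (-2)*R2:  [  0   0  -2  -4 ]
R4 <- R4 - (1)*R2:  [   0    0   -2  -10 ]
R4 <- R4 - (1)*R3:  [  0   0   0  -6 ]
All pivots nonzero; naive elimination completes without hitting a zero pivot.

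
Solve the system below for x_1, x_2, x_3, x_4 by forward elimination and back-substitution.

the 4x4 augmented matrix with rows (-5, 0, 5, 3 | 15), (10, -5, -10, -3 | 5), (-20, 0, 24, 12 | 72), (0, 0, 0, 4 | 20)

(3, -4, 3, 5)

Forward elimination on [A|b]:
R2 <- R2 - (-2)*R1:  [  0  -5   0   3  35 ]
R3 <- R3 - (4)*R1:  [  0   0   4   0  12 ]
Row echelon form:
[ -5   0  5  3  |  15 ]
[  0  -5  0  3  |  35 ]
[  0   0  4  0  |  12 ]
[  0   0  0  4  |  20 ]
Back-substitution:
x_4 = (20) / 4 = 5
x_3 = (12) / 4 = 3
x_2 = (35 - (3)*(5)) / -5 = -4
x_1 = (15 - (5)*(3) - (3)*(5)) / -5 = 3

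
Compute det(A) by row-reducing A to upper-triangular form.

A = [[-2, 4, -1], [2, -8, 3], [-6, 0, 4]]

det(A) = 8

Forward elimination:
R2 <- R2 - (-1)*R1:  [  0  -4   2 ]
R3 <- R3 - (3)*R1:  [   0  -12    7 ]
R3 <- R3 - (3)*R2:  [ 0  0  1 ]
Upper-triangular form:
[ -2   4  -1 ]
[  0  -4   2 ]
[  0   0   1 ]
det(A) = (-1)^0 * (-2) * (-4) * (1) = 8  (0 row swaps -> sign +1)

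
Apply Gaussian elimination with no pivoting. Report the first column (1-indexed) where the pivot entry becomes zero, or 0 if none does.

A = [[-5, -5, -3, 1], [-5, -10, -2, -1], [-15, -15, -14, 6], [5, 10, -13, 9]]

first zero-pivot column = 0

Naive forward elimination:
R2 <- R2 - (1)*R1:  [  0  -5   1  -2 ]
R3 <- R3 - (3)*R1:  [  0   0  -5   3 ]
R4 <- R4 - (-1)*R1:  [   0    5  -16   10 ]
R4 <- R4 - (-1)*R2:  [   0    0  -15    8 ]
R4 <- R4 - (3)*R3:  [  0   0   0  -1 ]
All pivots nonzero; naive elimination completes without hitting a zero pivot.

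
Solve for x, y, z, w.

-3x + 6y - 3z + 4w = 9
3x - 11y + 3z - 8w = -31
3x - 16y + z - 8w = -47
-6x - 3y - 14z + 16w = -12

Forward elimination on [A|b]:
R2 <- R2 - (-1)*R1:  [   0   -5    0   -4  -22 ]
R3 <- R3 - (-1)*R1:  [   0  -10   -2   -4  -38 ]
R4 <- R4 - (2)*R1:  [   0  -15   -8    8  -30 ]
R3 <- R3 - (2)*R2:  [  0   0  -2   4   6 ]
R4 <- R4 - (3)*R2:  [  0   0  -8  20  36 ]
R4 <- R4 - (4)*R3:  [  0   0   0   4  12 ]
Row echelon form:
[ -3   6  -3   4  |    9 ]
[  0  -5   0  -4  |  -22 ]
[  0   0  -2   4  |    6 ]
[  0   0   0   4  |   12 ]
Back-substitution:
w = (12) / 4 = 3
z = (6 - (4)*(3)) / -2 = 3
y = (-22 - (-4)*(3)) / -5 = 2
x = (9 - (6)*(2) - (-3)*(3) - (4)*(3)) / -3 = 2

(2, 2, 3, 3)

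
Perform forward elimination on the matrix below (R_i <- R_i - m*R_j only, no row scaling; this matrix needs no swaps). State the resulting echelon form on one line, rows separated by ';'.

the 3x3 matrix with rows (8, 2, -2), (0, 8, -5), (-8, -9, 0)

Forward elimination:
R3 <- R3 - (-1)*R1:  [  0  -7  -2 ]
R3 <- R3 - (-7/8)*R2:  [     0      0  -51/8 ]
Row echelon form:
[ 8  2     -2 ]
[ 0  8     -5 ]
[ 0  0  -51/8 ]

REF = [8 2 -2; 0 8 -5; 0 0 -51/8]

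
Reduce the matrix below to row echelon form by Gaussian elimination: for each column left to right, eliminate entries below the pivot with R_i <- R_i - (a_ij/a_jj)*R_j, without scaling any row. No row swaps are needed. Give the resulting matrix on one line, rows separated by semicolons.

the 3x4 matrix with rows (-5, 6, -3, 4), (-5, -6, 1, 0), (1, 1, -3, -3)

Forward elimination:
R2 <- R2 - (1)*R1:  [   0  -12    4   -4 ]
R3 <- R3 - (-1/5)*R1:  [     0   11/5  -18/5  -11/5 ]
R3 <- R3 - (-11/60)*R2:  [      0       0  -43/15  -44/15 ]
Row echelon form:
[ -5    6      -3       4 ]
[  0  -12       4      -4 ]
[  0    0  -43/15  -44/15 ]

REF = [-5 6 -3 4; 0 -12 4 -4; 0 0 -43/15 -44/15]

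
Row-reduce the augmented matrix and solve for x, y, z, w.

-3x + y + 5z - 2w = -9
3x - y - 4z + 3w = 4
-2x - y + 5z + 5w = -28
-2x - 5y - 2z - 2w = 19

(3, -3, -1, -4)

Forward elimination on [A|b]:
R2 <- R2 - (-1)*R1:  [  0   0   1   1  -5 ]
R3 <- R3 - (2/3)*R1:  [    0  -5/3   5/3  19/3   -22 ]
R4 <- R4 - (2/3)*R1:  [     0  -17/3  -16/3   -2/3     25 ]
R2 <-> R3   (pivot in column 2 was zero)
[ -3      1      5    -2   -9 ]
[  0   -5/3    5/3  19/3  -22 ]
[  0      0      1     1   -5 ]
[  0  -17/3  -16/3  -2/3   25 ]
R4 <- R4 - (17/5)*R2:  [      0       0     -11  -111/5   499/5 ]
R4 <- R4 - (-11)*R3:  [     0      0      0  -56/5  224/5 ]
Row echelon form:
[ -3     1    5     -2  |     -9 ]
[  0  -5/3  5/3   19/3  |    -22 ]
[  0     0    1      1  |     -5 ]
[  0     0    0  -56/5  |  224/5 ]
Back-substitution:
w = (224/5) / (-56/5) = -4
z = (-5 - (1)*(-4)) / 1 = -1
y = (-22 - (5/3)*(-1) - (19/3)*(-4)) / (-5/3) = -3
x = (-9 - (1)*(-3) - (5)*(-1) - (-2)*(-4)) / -3 = 3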